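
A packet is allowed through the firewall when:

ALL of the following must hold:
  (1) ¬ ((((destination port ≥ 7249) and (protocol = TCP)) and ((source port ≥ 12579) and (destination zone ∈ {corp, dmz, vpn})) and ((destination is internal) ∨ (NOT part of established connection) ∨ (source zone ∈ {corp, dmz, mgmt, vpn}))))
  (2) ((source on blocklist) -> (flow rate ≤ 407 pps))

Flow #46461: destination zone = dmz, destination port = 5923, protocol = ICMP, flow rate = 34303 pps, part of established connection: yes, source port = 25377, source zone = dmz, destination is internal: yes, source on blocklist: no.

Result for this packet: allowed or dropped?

Atomic conditions:
  destination port ≥ 7249: 5923 ≥ 7249 is false
  protocol = TCP: ICMP == TCP is false
  source port ≥ 12579: 25377 ≥ 12579 is true
  destination zone ∈ {corp, dmz, vpn}: dmz is in the set → true
  destination is internal: yes → true
  NOT part of established connection: yes → false
  source zone ∈ {corp, dmz, mgmt, vpn}: dmz is in the set → true
  source on blocklist: no → false
  flow rate ≤ 407 pps: 34303 ≤ 407 is false
Combine:
[1.1.1] false AND false = false
[1.1.2] true AND true = true
[1.1.3] true OR false OR true = true
[1.1] false AND true AND true = false
[1] NOT false = true
[2] false → false (antecedent false ⇒ implication holds) = true
[root] true AND true = true
Overall: true → allowed

Allowed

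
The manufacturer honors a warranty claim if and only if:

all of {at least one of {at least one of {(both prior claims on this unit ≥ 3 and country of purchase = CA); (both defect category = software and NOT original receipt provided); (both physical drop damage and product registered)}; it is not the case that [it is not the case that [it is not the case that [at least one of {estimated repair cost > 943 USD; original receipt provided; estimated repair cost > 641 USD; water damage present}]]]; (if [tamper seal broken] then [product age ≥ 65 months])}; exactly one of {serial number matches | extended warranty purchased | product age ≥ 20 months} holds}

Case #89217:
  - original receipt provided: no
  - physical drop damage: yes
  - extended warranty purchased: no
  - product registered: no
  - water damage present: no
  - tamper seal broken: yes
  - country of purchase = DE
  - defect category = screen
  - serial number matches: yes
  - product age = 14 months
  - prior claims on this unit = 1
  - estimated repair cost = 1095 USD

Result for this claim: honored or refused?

Atomic conditions:
  prior claims on this unit ≥ 3: 1 ≥ 3 is false
  country of purchase = CA: DE == CA is false
  defect category = software: screen == software is false
  NOT original receipt provided: no → true
  physical drop damage: yes → true
  product registered: no → false
  estimated repair cost > 943 USD: 1095 > 943 is true
  original receipt provided: no → false
  estimated repair cost > 641 USD: 1095 > 641 is true
  water damage present: no → false
  tamper seal broken: yes → true
  product age ≥ 65 months: 14 ≥ 65 is false
  serial number matches: yes → true
  extended warranty purchased: no → false
  product age ≥ 20 months: 14 ≥ 20 is false
Combine:
[1.1.1] false AND false = false
[1.1.2] false AND true = false
[1.1.3] true AND false = false
[1.1] false OR false OR false = false
[1.2.1.1.1] true OR false OR true OR false = true
[1.2.1.1] NOT true = false
[1.2.1] NOT false = true
[1.2] NOT true = false
[1.3] true → false = false
[1] false OR false OR false = false
[2] exactly-one(true, false, false) = true
[root] false AND true = false
Overall: false → refused

Refused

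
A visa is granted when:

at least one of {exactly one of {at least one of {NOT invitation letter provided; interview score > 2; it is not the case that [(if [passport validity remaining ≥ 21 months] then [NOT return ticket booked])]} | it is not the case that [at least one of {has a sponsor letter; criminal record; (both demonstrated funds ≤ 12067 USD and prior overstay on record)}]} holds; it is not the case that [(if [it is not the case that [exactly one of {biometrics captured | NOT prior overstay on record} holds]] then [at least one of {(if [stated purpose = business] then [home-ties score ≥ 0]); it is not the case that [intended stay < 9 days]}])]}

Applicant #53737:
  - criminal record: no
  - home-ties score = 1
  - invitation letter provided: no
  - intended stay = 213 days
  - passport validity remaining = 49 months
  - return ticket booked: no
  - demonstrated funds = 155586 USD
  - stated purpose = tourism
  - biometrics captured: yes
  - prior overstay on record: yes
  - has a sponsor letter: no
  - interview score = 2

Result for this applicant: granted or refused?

Refused

Atomic conditions:
  NOT invitation letter provided: no → true
  interview score > 2: 2 > 2 is false
  passport validity remaining ≥ 21 months: 49 ≥ 21 is true
  NOT return ticket booked: no → true
  has a sponsor letter: no → false
  criminal record: no → false
  demonstrated funds ≤ 12067 USD: 155586 ≤ 12067 is false
  prior overstay on record: yes → true
  biometrics captured: yes → true
  NOT prior overstay on record: yes → false
  stated purpose = business: tourism == business is false
  home-ties score ≥ 0: 1 ≥ 0 is true
  intended stay < 9 days: 213 < 9 is false
Combine:
[1.1.3.1] true → true = true
[1.1.3] NOT true = false
[1.1] true OR false OR false = true
[1.2.1.3] false AND true = false
[1.2.1] false OR false OR false = false
[1.2] NOT false = true
[1] exactly-one(true, true) = false
[2.1.1.1] exactly-one(true, false) = true
[2.1.1] NOT true = false
[2.1.2.1] false → true (antecedent false ⇒ implication holds) = true
[2.1.2.2] NOT false = true
[2.1.2] true OR true = true
[2.1] false → true (antecedent false ⇒ implication holds) = true
[2] NOT true = false
[root] false OR false = false
Overall: false → refused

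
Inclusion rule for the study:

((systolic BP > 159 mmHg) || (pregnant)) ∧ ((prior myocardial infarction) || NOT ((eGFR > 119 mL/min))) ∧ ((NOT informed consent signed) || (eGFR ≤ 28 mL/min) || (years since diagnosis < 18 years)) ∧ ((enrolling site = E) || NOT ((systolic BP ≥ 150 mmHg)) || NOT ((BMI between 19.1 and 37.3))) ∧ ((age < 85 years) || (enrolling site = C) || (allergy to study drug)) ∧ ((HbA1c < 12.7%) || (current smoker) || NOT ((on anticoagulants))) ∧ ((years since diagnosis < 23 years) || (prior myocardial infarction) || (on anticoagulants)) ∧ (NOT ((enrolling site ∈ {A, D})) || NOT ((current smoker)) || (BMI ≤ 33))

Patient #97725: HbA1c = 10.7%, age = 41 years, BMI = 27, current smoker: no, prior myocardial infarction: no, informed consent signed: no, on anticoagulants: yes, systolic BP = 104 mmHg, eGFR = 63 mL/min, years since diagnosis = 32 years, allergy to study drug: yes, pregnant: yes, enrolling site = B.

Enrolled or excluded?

Enrolled

Atomic conditions:
  systolic BP > 159 mmHg: 104 > 159 is false
  pregnant: yes → true
  prior myocardial infarction: no → false
  eGFR > 119 mL/min: 63 > 119 is false
  NOT informed consent signed: no → true
  eGFR ≤ 28 mL/min: 63 ≤ 28 is false
  years since diagnosis < 18 years: 32 < 18 is false
  enrolling site = E: B == E is false
  systolic BP ≥ 150 mmHg: 104 ≥ 150 is false
  BMI between 19.1 and 37.3: 27 in [19.1, 37.3] is true
  age < 85 years: 41 < 85 is true
  enrolling site = C: B == C is false
  allergy to study drug: yes → true
  HbA1c < 12.7%: 10.7 < 12.7 is true
  current smoker: no → false
  on anticoagulants: yes → true
  years since diagnosis < 23 years: 32 < 23 is false
  enrolling site ∈ {A, D}: B is not in the set → false
  BMI ≤ 33: 27 ≤ 33 is true
Combine:
[1] false OR true = true
[2.2] NOT false = true
[2] false OR true = true
[3] true OR false OR false = true
[4.2] NOT false = true
[4.3] NOT true = false
[4] false OR true OR false = true
[5] true OR false OR true = true
[6.3] NOT true = false
[6] true OR false OR false = true
[7] false OR false OR true = true
[8.1] NOT false = true
[8.2] NOT false = true
[8] true OR true OR true = true
[root] true AND true AND true AND true AND true AND true AND true AND true = true
Overall: true → enrolled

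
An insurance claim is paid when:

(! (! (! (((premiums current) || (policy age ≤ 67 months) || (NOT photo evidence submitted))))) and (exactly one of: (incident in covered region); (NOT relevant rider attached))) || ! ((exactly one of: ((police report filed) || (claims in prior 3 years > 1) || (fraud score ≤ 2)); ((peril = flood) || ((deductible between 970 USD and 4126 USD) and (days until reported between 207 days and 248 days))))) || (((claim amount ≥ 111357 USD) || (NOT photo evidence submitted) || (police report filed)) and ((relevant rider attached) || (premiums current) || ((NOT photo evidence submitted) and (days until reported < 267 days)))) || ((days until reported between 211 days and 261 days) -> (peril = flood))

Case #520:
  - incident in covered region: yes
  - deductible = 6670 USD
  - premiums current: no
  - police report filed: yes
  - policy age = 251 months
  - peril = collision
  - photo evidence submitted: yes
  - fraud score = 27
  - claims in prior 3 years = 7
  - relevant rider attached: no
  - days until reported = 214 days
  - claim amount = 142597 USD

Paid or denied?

Denied

Atomic conditions:
  premiums current: no → false
  policy age ≤ 67 months: 251 ≤ 67 is false
  NOT photo evidence submitted: yes → false
  incident in covered region: yes → true
  NOT relevant rider attached: no → true
  police report filed: yes → true
  claims in prior 3 years > 1: 7 > 1 is true
  fraud score ≤ 2: 27 ≤ 2 is false
  peril = flood: collision == flood is false
  deductible between 970 USD and 4126 USD: 6670 in [970, 4126] is false
  days until reported between 207 days and 248 days: 214 in [207, 248] is true
  claim amount ≥ 111357 USD: 142597 ≥ 111357 is true
  relevant rider attached: no → false
  days until reported < 267 days: 214 < 267 is true
  days until reported between 211 days and 261 days: 214 in [211, 261] is true
Combine:
[1.1.1.1.1] false OR false OR false = false
[1.1.1.1] NOT false = true
[1.1.1] NOT true = false
[1.1] NOT false = true
[1.2] exactly-one(true, true) = false
[1] true AND false = false
[2.1.1] true OR true OR false = true
[2.1.2.2] false AND true = false
[2.1.2] false OR false = false
[2.1] exactly-one(true, false) = true
[2] NOT true = false
[3.1] true OR false OR true = true
[3.2.3] false AND true = false
[3.2] false OR false OR false = false
[3] true AND false = false
[4] true → false = false
[root] false OR false OR false OR false = false
Overall: false → denied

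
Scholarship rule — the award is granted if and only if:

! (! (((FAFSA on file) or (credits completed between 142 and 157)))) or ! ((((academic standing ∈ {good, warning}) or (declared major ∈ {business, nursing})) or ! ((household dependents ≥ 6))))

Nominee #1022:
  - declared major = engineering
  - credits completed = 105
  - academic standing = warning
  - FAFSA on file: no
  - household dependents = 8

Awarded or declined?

Declined

Atomic conditions:
  FAFSA on file: no → false
  credits completed between 142 and 157: 105 in [142, 157] is false
  academic standing ∈ {good, warning}: warning is in the set → true
  declared major ∈ {business, nursing}: engineering is not in the set → false
  household dependents ≥ 6: 8 ≥ 6 is true
Combine:
[1.1.1] false OR false = false
[1.1] NOT false = true
[1] NOT true = false
[2.1.1] true OR false = true
[2.1.2] NOT true = false
[2.1] true OR false = true
[2] NOT true = false
[root] false OR false = false
Overall: false → declined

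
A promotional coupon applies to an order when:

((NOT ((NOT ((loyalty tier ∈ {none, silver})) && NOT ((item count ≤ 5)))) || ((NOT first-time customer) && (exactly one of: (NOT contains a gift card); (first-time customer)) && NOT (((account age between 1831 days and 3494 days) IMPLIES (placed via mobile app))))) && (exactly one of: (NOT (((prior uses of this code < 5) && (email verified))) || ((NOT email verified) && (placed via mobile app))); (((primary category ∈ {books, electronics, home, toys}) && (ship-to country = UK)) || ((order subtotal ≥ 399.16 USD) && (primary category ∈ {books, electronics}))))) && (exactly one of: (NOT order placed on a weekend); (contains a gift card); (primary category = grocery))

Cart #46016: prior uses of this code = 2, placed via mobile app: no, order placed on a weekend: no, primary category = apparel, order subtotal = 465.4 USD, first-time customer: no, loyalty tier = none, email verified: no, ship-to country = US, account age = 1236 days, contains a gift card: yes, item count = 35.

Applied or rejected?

Rejected

Atomic conditions:
  loyalty tier ∈ {none, silver}: none is in the set → true
  item count ≤ 5: 35 ≤ 5 is false
  NOT first-time customer: no → true
  NOT contains a gift card: yes → false
  first-time customer: no → false
  account age between 1831 days and 3494 days: 1236 in [1831, 3494] is false
  placed via mobile app: no → false
  prior uses of this code < 5: 2 < 5 is true
  email verified: no → false
  NOT email verified: no → true
  primary category ∈ {books, electronics, home, toys}: apparel is not in the set → false
  ship-to country = UK: US == UK is false
  order subtotal ≥ 399.16 USD: 465.4 ≥ 399.16 is true
  primary category ∈ {books, electronics}: apparel is not in the set → false
  NOT order placed on a weekend: no → true
  contains a gift card: yes → true
  primary category = grocery: apparel == grocery is false
Combine:
[1.1.1.1.1] NOT true = false
[1.1.1.1.2] NOT false = true
[1.1.1.1] false AND true = false
[1.1.1] NOT false = true
[1.1.2.2] exactly-one(false, false) = false
[1.1.2.3.1] false → false (antecedent false ⇒ implication holds) = true
[1.1.2.3] NOT true = false
[1.1.2] true AND false AND false = false
[1.1] true OR false = true
[1.2.1.1.1] true AND false = false
[1.2.1.1] NOT false = true
[1.2.1.2] true AND false = false
[1.2.1] true OR false = true
[1.2.2.1] false AND false = false
[1.2.2.2] true AND false = false
[1.2.2] false OR false = false
[1.2] exactly-one(true, false) = true
[1] true AND true = true
[2] exactly-one(true, true, false) = false
[root] true AND false = false
Overall: false → rejected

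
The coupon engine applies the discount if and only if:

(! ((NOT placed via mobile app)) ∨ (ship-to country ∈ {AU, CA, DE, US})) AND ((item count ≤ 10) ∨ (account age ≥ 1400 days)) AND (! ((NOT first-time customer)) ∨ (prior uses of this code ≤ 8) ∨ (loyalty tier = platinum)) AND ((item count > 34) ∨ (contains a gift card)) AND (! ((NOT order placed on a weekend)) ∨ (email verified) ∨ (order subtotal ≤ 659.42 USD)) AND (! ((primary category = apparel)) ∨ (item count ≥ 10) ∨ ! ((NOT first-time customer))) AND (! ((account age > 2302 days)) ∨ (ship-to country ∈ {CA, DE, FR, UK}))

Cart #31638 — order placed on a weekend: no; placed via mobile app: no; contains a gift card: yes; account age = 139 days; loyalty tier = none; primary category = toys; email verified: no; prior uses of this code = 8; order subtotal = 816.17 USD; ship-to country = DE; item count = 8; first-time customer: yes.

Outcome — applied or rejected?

Atomic conditions:
  NOT placed via mobile app: no → true
  ship-to country ∈ {AU, CA, DE, US}: DE is in the set → true
  item count ≤ 10: 8 ≤ 10 is true
  account age ≥ 1400 days: 139 ≥ 1400 is false
  NOT first-time customer: yes → false
  prior uses of this code ≤ 8: 8 ≤ 8 is true
  loyalty tier = platinum: none == platinum is false
  item count > 34: 8 > 34 is false
  contains a gift card: yes → true
  NOT order placed on a weekend: no → true
  email verified: no → false
  order subtotal ≤ 659.42 USD: 816.17 ≤ 659.42 is false
  primary category = apparel: toys == apparel is false
  item count ≥ 10: 8 ≥ 10 is false
  account age > 2302 days: 139 > 2302 is false
  ship-to country ∈ {CA, DE, FR, UK}: DE is in the set → true
Combine:
[1.1] NOT true = false
[1] false OR true = true
[2] true OR false = true
[3.1] NOT false = true
[3] true OR true OR false = true
[4] false OR true = true
[5.1] NOT true = false
[5] false OR false OR false = false
[6.1] NOT false = true
[6.3] NOT false = true
[6] true OR false OR true = true
[7.1] NOT false = true
[7] true OR true = true
[root] true AND true AND true AND true AND false AND true AND true = false
Overall: false → rejected

Rejected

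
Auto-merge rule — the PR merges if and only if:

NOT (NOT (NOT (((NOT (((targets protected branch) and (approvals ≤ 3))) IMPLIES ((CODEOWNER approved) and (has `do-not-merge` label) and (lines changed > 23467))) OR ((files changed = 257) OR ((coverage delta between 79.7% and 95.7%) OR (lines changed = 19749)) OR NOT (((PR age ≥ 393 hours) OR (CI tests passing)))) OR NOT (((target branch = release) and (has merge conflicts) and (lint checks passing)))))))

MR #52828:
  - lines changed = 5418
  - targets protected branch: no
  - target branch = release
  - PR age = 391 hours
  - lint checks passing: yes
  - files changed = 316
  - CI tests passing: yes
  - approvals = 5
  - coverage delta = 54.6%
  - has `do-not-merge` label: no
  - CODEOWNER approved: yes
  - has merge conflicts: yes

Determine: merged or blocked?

Atomic conditions:
  targets protected branch: no → false
  approvals ≤ 3: 5 ≤ 3 is false
  CODEOWNER approved: yes → true
  has `do-not-merge` label: no → false
  lines changed > 23467: 5418 > 23467 is false
  files changed = 257: 316 == 257 is false
  coverage delta between 79.7% and 95.7%: 54.6 in [79.7, 95.7] is false
  lines changed = 19749: 5418 == 19749 is false
  PR age ≥ 393 hours: 391 ≥ 393 is false
  CI tests passing: yes → true
  target branch = release: release == release is true
  has merge conflicts: yes → true
  lint checks passing: yes → true
Combine:
[1.1.1.1.1.1] false AND false = false
[1.1.1.1.1] NOT false = true
[1.1.1.1.2] true AND false AND false = false
[1.1.1.1] true → false = false
[1.1.1.2.2] false OR false = false
[1.1.1.2.3.1] false OR true = true
[1.1.1.2.3] NOT true = false
[1.1.1.2] false OR false OR false = false
[1.1.1.3.1] true AND true AND true = true
[1.1.1.3] NOT true = false
[1.1.1] false OR false OR false = false
[1.1] NOT false = true
[1] NOT true = false
[root] NOT false = true
Overall: true → merged

Merged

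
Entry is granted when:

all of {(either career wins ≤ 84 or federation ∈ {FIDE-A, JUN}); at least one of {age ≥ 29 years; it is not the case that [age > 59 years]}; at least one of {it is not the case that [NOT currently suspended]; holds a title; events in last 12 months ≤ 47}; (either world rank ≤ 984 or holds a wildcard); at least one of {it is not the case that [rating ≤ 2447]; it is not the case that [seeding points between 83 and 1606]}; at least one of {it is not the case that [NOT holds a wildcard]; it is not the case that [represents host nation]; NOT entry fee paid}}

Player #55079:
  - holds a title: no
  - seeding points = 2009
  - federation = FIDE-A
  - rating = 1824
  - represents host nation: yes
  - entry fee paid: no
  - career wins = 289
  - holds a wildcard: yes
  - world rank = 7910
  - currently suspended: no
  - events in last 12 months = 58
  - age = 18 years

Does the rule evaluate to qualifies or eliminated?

Eliminated

Atomic conditions:
  career wins ≤ 84: 289 ≤ 84 is false
  federation ∈ {FIDE-A, JUN}: FIDE-A is in the set → true
  age ≥ 29 years: 18 ≥ 29 is false
  age > 59 years: 18 > 59 is false
  NOT currently suspended: no → true
  holds a title: no → false
  events in last 12 months ≤ 47: 58 ≤ 47 is false
  world rank ≤ 984: 7910 ≤ 984 is false
  holds a wildcard: yes → true
  rating ≤ 2447: 1824 ≤ 2447 is true
  seeding points between 83 and 1606: 2009 in [83, 1606] is false
  NOT holds a wildcard: yes → false
  represents host nation: yes → true
  NOT entry fee paid: no → true
Combine:
[1] false OR true = true
[2.2] NOT false = true
[2] false OR true = true
[3.1] NOT true = false
[3] false OR false OR false = false
[4] false OR true = true
[5.1] NOT true = false
[5.2] NOT false = true
[5] false OR true = true
[6.1] NOT false = true
[6.2] NOT true = false
[6] true OR false OR true = true
[root] true AND true AND false AND true AND true AND true = false
Overall: false → eliminated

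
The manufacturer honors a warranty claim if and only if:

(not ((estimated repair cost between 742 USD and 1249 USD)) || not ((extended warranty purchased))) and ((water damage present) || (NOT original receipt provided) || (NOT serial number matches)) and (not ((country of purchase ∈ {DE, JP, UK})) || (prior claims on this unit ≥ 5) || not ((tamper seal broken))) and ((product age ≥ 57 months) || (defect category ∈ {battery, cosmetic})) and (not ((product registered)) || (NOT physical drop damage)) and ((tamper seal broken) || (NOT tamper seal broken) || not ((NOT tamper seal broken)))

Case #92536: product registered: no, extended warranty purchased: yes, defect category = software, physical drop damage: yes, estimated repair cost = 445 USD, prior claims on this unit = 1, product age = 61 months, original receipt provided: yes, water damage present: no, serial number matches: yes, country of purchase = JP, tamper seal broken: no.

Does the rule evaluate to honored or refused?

Atomic conditions:
  estimated repair cost between 742 USD and 1249 USD: 445 in [742, 1249] is false
  extended warranty purchased: yes → true
  water damage present: no → false
  NOT original receipt provided: yes → false
  NOT serial number matches: yes → false
  country of purchase ∈ {DE, JP, UK}: JP is in the set → true
  prior claims on this unit ≥ 5: 1 ≥ 5 is false
  tamper seal broken: no → false
  product age ≥ 57 months: 61 ≥ 57 is true
  defect category ∈ {battery, cosmetic}: software is not in the set → false
  product registered: no → false
  NOT physical drop damage: yes → false
  NOT tamper seal broken: no → true
Combine:
[1.1] NOT false = true
[1.2] NOT true = false
[1] true OR false = true
[2] false OR false OR false = false
[3.1] NOT true = false
[3.3] NOT false = true
[3] false OR false OR true = true
[4] true OR false = true
[5.1] NOT false = true
[5] true OR false = true
[6.3] NOT true = false
[6] false OR true OR false = true
[root] true AND false AND true AND true AND true AND true = false
Overall: false → refused

Refused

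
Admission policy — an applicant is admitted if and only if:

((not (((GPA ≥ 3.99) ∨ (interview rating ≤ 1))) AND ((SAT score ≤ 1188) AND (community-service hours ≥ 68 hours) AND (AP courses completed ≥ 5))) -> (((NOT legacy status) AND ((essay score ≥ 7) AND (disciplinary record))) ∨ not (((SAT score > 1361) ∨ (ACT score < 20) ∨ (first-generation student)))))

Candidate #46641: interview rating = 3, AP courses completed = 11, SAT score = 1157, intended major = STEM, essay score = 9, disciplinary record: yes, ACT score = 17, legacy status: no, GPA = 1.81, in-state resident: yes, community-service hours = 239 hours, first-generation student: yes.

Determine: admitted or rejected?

Atomic conditions:
  GPA ≥ 3.99: 1.81 ≥ 3.99 is false
  interview rating ≤ 1: 3 ≤ 1 is false
  SAT score ≤ 1188: 1157 ≤ 1188 is true
  community-service hours ≥ 68 hours: 239 ≥ 68 is true
  AP courses completed ≥ 5: 11 ≥ 5 is true
  NOT legacy status: no → true
  essay score ≥ 7: 9 ≥ 7 is true
  disciplinary record: yes → true
  SAT score > 1361: 1157 > 1361 is false
  ACT score < 20: 17 < 20 is true
  first-generation student: yes → true
Combine:
[1.1.1] false OR false = false
[1.1] NOT false = true
[1.2] true AND true AND true = true
[1] true AND true = true
[2.1.2] true AND true = true
[2.1] true AND true = true
[2.2.1] false OR true OR true = true
[2.2] NOT true = false
[2] true OR false = true
[root] true → true = true
Overall: true → admitted

Admitted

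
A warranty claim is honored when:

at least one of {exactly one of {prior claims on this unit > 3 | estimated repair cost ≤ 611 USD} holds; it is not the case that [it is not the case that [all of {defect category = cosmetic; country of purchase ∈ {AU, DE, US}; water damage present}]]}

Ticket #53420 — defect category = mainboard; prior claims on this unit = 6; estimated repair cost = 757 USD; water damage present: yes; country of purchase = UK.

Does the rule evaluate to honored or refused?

Atomic conditions:
  prior claims on this unit > 3: 6 > 3 is true
  estimated repair cost ≤ 611 USD: 757 ≤ 611 is false
  defect category = cosmetic: mainboard == cosmetic is false
  country of purchase ∈ {AU, DE, US}: UK is not in the set → false
  water damage present: yes → true
Combine:
[1] exactly-one(true, false) = true
[2.1.1] false AND false AND true = false
[2.1] NOT false = true
[2] NOT true = false
[root] true OR false = true
Overall: true → honored

Honored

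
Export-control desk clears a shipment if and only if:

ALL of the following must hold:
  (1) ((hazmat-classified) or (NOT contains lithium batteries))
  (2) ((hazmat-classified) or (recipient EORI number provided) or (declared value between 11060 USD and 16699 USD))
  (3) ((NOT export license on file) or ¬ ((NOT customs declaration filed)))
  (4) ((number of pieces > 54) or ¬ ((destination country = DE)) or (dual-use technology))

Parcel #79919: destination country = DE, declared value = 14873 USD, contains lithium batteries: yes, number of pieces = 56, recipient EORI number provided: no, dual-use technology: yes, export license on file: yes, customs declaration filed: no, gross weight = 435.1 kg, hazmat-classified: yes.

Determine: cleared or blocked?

Atomic conditions:
  hazmat-classified: yes → true
  NOT contains lithium batteries: yes → false
  recipient EORI number provided: no → false
  declared value between 11060 USD and 16699 USD: 14873 in [11060, 16699] is true
  NOT export license on file: yes → false
  NOT customs declaration filed: no → true
  number of pieces > 54: 56 > 54 is true
  destination country = DE: DE == DE is true
  dual-use technology: yes → true
Combine:
[1] true OR false = true
[2] true OR false OR true = true
[3.2] NOT true = false
[3] false OR false = false
[4.2] NOT true = false
[4] true OR false OR true = true
[root] true AND true AND false AND true = false
Overall: false → blocked

Blocked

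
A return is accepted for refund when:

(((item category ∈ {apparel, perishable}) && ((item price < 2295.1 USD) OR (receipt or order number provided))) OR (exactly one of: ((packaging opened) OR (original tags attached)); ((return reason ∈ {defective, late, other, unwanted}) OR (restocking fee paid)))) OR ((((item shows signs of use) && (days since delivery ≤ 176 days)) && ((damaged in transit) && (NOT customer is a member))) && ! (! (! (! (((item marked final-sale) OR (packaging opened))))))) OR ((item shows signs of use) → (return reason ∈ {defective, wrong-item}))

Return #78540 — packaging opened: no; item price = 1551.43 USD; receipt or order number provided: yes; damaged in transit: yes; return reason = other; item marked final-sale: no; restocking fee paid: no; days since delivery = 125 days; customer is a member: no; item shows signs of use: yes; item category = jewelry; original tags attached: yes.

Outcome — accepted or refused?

Atomic conditions:
  item category ∈ {apparel, perishable}: jewelry is not in the set → false
  item price < 2295.1 USD: 1551.43 < 2295.1 is true
  receipt or order number provided: yes → true
  packaging opened: no → false
  original tags attached: yes → true
  return reason ∈ {defective, late, other, unwanted}: other is in the set → true
  restocking fee paid: no → false
  item shows signs of use: yes → true
  days since delivery ≤ 176 days: 125 ≤ 176 is true
  damaged in transit: yes → true
  NOT customer is a member: no → true
  item marked final-sale: no → false
  return reason ∈ {defective, wrong-item}: other is not in the set → false
Combine:
[1.1.2] true OR true = true
[1.1] false AND true = false
[1.2.1] false OR true = true
[1.2.2] true OR false = true
[1.2] exactly-one(true, true) = false
[1] false OR false = false
[2.1.1] true AND true = true
[2.1.2] true AND true = true
[2.1] true AND true = true
[2.2.1.1.1.1] false OR false = false
[2.2.1.1.1] NOT false = true
[2.2.1.1] NOT true = false
[2.2.1] NOT false = true
[2.2] NOT true = false
[2] true AND false = false
[3] true → false = false
[root] false OR false OR false = false
Overall: false → refused

Refused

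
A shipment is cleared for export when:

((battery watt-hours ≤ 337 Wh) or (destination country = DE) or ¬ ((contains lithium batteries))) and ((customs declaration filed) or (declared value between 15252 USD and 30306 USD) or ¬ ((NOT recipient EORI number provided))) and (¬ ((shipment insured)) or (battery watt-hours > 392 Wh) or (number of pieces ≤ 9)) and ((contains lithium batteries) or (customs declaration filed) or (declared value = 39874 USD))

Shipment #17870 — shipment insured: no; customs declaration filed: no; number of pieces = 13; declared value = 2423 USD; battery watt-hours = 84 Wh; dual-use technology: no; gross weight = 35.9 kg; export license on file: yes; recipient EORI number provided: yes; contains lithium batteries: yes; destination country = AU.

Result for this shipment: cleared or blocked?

Cleared

Atomic conditions:
  battery watt-hours ≤ 337 Wh: 84 ≤ 337 is true
  destination country = DE: AU == DE is false
  contains lithium batteries: yes → true
  customs declaration filed: no → false
  declared value between 15252 USD and 30306 USD: 2423 in [15252, 30306] is false
  NOT recipient EORI number provided: yes → false
  shipment insured: no → false
  battery watt-hours > 392 Wh: 84 > 392 is false
  number of pieces ≤ 9: 13 ≤ 9 is false
  declared value = 39874 USD: 2423 == 39874 is false
Combine:
[1.3] NOT true = false
[1] true OR false OR false = true
[2.3] NOT false = true
[2] false OR false OR true = true
[3.1] NOT false = true
[3] true OR false OR false = true
[4] true OR false OR false = true
[root] true AND true AND true AND true = true
Overall: true → cleared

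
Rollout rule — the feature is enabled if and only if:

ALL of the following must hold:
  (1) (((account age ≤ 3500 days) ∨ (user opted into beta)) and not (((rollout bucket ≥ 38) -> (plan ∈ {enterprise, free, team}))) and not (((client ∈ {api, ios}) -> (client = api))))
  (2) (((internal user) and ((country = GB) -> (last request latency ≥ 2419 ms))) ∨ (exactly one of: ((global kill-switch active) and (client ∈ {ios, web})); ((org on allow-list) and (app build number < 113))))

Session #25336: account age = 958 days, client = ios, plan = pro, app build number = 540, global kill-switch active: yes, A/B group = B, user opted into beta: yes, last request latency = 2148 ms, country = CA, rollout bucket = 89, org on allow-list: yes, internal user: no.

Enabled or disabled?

Enabled

Atomic conditions:
  account age ≤ 3500 days: 958 ≤ 3500 is true
  user opted into beta: yes → true
  rollout bucket ≥ 38: 89 ≥ 38 is true
  plan ∈ {enterprise, free, team}: pro is not in the set → false
  client ∈ {api, ios}: ios is in the set → true
  client = api: ios == api is false
  internal user: no → false
  country = GB: CA == GB is false
  last request latency ≥ 2419 ms: 2148 ≥ 2419 is false
  global kill-switch active: yes → true
  client ∈ {ios, web}: ios is in the set → true
  org on allow-list: yes → true
  app build number < 113: 540 < 113 is false
Combine:
[1.1] true OR true = true
[1.2.1] true → false = false
[1.2] NOT false = true
[1.3.1] true → false = false
[1.3] NOT false = true
[1] true AND true AND true = true
[2.1.2] false → false (antecedent false ⇒ implication holds) = true
[2.1] false AND true = false
[2.2.1] true AND true = true
[2.2.2] true AND false = false
[2.2] exactly-one(true, false) = true
[2] false OR true = true
[root] true AND true = true
Overall: true → enabled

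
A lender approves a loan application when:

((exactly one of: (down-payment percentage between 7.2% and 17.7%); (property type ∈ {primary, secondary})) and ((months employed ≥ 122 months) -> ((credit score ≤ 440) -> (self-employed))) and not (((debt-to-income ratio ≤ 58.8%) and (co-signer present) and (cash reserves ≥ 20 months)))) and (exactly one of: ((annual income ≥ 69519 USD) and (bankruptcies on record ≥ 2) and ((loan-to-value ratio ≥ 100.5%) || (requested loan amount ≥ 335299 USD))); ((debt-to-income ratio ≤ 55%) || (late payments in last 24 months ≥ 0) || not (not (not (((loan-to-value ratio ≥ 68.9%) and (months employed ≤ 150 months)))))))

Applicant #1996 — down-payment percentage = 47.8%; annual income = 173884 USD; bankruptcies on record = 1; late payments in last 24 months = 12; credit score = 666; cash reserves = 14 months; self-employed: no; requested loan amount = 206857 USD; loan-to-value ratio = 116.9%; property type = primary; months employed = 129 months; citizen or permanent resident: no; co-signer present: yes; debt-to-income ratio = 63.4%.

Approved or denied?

Approved

Atomic conditions:
  down-payment percentage between 7.2% and 17.7%: 47.8 in [7.2, 17.7] is false
  property type ∈ {primary, secondary}: primary is in the set → true
  months employed ≥ 122 months: 129 ≥ 122 is true
  credit score ≤ 440: 666 ≤ 440 is false
  self-employed: no → false
  debt-to-income ratio ≤ 58.8%: 63.4 ≤ 58.8 is false
  co-signer present: yes → true
  cash reserves ≥ 20 months: 14 ≥ 20 is false
  annual income ≥ 69519 USD: 173884 ≥ 69519 is true
  bankruptcies on record ≥ 2: 1 ≥ 2 is false
  loan-to-value ratio ≥ 100.5%: 116.9 ≥ 100.5 is true
  requested loan amount ≥ 335299 USD: 206857 ≥ 335299 is false
  debt-to-income ratio ≤ 55%: 63.4 ≤ 55 is false
  late payments in last 24 months ≥ 0: 12 ≥ 0 is true
  loan-to-value ratio ≥ 68.9%: 116.9 ≥ 68.9 is true
  months employed ≤ 150 months: 129 ≤ 150 is true
Combine:
[1.1] exactly-one(false, true) = true
[1.2.2] false → false (antecedent false ⇒ implication holds) = true
[1.2] true → true = true
[1.3.1] false AND true AND false = false
[1.3] NOT false = true
[1] true AND true AND true = true
[2.1.3] true OR false = true
[2.1] true AND false AND true = false
[2.2.3.1.1.1] true AND true = true
[2.2.3.1.1] NOT true = false
[2.2.3.1] NOT false = true
[2.2.3] NOT true = false
[2.2] false OR true OR false = true
[2] exactly-one(false, true) = true
[root] true AND true = true
Overall: true → approved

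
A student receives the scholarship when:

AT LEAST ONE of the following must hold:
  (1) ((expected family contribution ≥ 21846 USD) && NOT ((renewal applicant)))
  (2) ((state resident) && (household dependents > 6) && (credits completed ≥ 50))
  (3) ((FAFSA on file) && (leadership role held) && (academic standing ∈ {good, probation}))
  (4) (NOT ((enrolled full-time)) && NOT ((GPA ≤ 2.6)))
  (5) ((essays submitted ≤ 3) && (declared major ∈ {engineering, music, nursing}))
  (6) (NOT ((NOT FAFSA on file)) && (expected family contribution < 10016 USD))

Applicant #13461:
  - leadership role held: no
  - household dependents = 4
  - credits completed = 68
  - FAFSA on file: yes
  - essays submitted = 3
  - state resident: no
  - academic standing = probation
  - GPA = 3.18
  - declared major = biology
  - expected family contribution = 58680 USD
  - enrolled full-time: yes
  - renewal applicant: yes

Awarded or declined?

Declined

Atomic conditions:
  expected family contribution ≥ 21846 USD: 58680 ≥ 21846 is true
  renewal applicant: yes → true
  state resident: no → false
  household dependents > 6: 4 > 6 is false
  credits completed ≥ 50: 68 ≥ 50 is true
  FAFSA on file: yes → true
  leadership role held: no → false
  academic standing ∈ {good, probation}: probation is in the set → true
  enrolled full-time: yes → true
  GPA ≤ 2.6: 3.18 ≤ 2.6 is false
  essays submitted ≤ 3: 3 ≤ 3 is true
  declared major ∈ {engineering, music, nursing}: biology is not in the set → false
  NOT FAFSA on file: yes → false
  expected family contribution < 10016 USD: 58680 < 10016 is false
Combine:
[1.2] NOT true = false
[1] true AND false = false
[2] false AND false AND true = false
[3] true AND false AND true = false
[4.1] NOT true = false
[4.2] NOT false = true
[4] false AND true = false
[5] true AND false = false
[6.1] NOT false = true
[6] true AND false = false
[root] false OR false OR false OR false OR false OR false = false
Overall: false → declined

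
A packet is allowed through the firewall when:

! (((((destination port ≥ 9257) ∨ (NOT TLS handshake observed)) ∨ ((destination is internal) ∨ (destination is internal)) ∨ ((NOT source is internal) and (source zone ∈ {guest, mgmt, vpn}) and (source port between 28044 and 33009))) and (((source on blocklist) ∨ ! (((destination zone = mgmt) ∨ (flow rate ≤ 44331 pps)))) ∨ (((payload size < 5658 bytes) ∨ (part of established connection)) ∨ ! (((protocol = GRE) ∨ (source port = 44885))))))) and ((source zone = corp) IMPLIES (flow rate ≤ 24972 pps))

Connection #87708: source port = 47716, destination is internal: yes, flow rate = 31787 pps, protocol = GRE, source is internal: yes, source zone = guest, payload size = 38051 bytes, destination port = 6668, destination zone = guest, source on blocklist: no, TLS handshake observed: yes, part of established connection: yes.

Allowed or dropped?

Dropped

Atomic conditions:
  destination port ≥ 9257: 6668 ≥ 9257 is false
  NOT TLS handshake observed: yes → false
  destination is internal: yes → true
  NOT source is internal: yes → false
  source zone ∈ {guest, mgmt, vpn}: guest is in the set → true
  source port between 28044 and 33009: 47716 in [28044, 33009] is false
  source on blocklist: no → false
  destination zone = mgmt: guest == mgmt is false
  flow rate ≤ 44331 pps: 31787 ≤ 44331 is true
  payload size < 5658 bytes: 38051 < 5658 is false
  part of established connection: yes → true
  protocol = GRE: GRE == GRE is true
  source port = 44885: 47716 == 44885 is false
  source zone = corp: guest == corp is false
  flow rate ≤ 24972 pps: 31787 ≤ 24972 is false
Combine:
[1.1.1.1] false OR false = false
[1.1.1.2] true OR true = true
[1.1.1.3] false AND true AND false = false
[1.1.1] false OR true OR false = true
[1.1.2.1.2.1] false OR true = true
[1.1.2.1.2] NOT true = false
[1.1.2.1] false OR false = false
[1.1.2.2.1] false OR true = true
[1.1.2.2.2.1] true OR false = true
[1.1.2.2.2] NOT true = false
[1.1.2.2] true OR false = true
[1.1.2] false OR true = true
[1.1] true AND true = true
[1] NOT true = false
[2] false → false (antecedent false ⇒ implication holds) = true
[root] false AND true = false
Overall: false → dropped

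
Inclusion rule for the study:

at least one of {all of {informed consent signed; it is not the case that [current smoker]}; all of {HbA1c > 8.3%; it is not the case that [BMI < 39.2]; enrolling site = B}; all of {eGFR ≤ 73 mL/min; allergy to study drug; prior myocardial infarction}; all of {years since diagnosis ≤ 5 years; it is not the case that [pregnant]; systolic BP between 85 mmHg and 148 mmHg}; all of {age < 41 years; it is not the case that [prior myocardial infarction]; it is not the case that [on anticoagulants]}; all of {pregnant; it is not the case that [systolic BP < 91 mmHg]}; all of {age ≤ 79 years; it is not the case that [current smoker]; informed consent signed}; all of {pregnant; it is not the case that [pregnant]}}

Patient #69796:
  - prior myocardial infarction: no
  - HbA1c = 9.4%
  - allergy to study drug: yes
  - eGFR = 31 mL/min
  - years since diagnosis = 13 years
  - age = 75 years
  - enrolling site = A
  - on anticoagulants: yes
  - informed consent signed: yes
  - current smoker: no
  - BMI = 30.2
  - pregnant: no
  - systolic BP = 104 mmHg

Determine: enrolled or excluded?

Enrolled

Atomic conditions:
  informed consent signed: yes → true
  current smoker: no → false
  HbA1c > 8.3%: 9.4 > 8.3 is true
  BMI < 39.2: 30.2 < 39.2 is true
  enrolling site = B: A == B is false
  eGFR ≤ 73 mL/min: 31 ≤ 73 is true
  allergy to study drug: yes → true
  prior myocardial infarction: no → false
  years since diagnosis ≤ 5 years: 13 ≤ 5 is false
  pregnant: no → false
  systolic BP between 85 mmHg and 148 mmHg: 104 in [85, 148] is true
  age < 41 years: 75 < 41 is false
  on anticoagulants: yes → true
  systolic BP < 91 mmHg: 104 < 91 is false
  age ≤ 79 years: 75 ≤ 79 is true
Combine:
[1.2] NOT false = true
[1] true AND true = true
[2.2] NOT true = false
[2] true AND false AND false = false
[3] true AND true AND false = false
[4.2] NOT false = true
[4] false AND true AND true = false
[5.2] NOT false = true
[5.3] NOT true = false
[5] false AND true AND false = false
[6.2] NOT false = true
[6] false AND true = false
[7.2] NOT false = true
[7] true AND true AND true = true
[8.2] NOT false = true
[8] false AND true = false
[root] true OR false OR false OR false OR false OR false OR true OR false = true
Overall: true → enrolled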